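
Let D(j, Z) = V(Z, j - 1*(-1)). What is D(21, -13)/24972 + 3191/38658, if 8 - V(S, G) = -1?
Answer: 13338929/160894596 ≈ 0.082905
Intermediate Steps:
V(S, G) = 9 (V(S, G) = 8 - 1*(-1) = 8 + 1 = 9)
D(j, Z) = 9
D(21, -13)/24972 + 3191/38658 = 9/24972 + 3191/38658 = 9*(1/24972) + 3191*(1/38658) = 3/8324 + 3191/38658 = 13338929/160894596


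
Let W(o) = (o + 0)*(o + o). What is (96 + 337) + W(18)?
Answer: 1081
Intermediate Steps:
W(o) = 2*o² (W(o) = o*(2*o) = 2*o²)
(96 + 337) + W(18) = (96 + 337) + 2*18² = 433 + 2*324 = 433 + 648 = 1081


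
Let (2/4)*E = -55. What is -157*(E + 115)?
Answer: -785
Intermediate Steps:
E = -110 (E = 2*(-55) = -110)
-157*(E + 115) = -157*(-110 + 115) = -157*5 = -785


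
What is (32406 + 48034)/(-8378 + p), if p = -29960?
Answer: -40220/19169 ≈ -2.0982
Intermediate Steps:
(32406 + 48034)/(-8378 + p) = (32406 + 48034)/(-8378 - 29960) = 80440/(-38338) = 80440*(-1/38338) = -40220/19169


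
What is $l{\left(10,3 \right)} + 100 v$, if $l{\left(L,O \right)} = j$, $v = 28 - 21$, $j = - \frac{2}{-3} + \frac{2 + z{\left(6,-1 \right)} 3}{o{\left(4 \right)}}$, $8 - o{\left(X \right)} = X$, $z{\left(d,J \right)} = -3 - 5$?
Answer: $\frac{4171}{6} \approx 695.17$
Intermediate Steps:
$z{\left(d,J \right)} = -8$ ($z{\left(d,J \right)} = -3 - 5 = -8$)
$o{\left(X \right)} = 8 - X$
$j = - \frac{29}{6}$ ($j = - \frac{2}{-3} + \frac{2 - 24}{8 - 4} = \left(-2\right) \left(- \frac{1}{3}\right) + \frac{2 - 24}{8 - 4} = \frac{2}{3} - \frac{22}{4} = \frac{2}{3} - \frac{11}{2} = - \frac{29}{6} \approx -4.8333$)
$v = 7$ ($v = 28 - 21 = 7$)
$l{\left(L,O \right)} = - \frac{29}{6}$
$l{\left(10,3 \right)} + 100 v = - \frac{29}{6} + 100 \cdot 7 = - \frac{29}{6} + 700 = \frac{4171}{6}$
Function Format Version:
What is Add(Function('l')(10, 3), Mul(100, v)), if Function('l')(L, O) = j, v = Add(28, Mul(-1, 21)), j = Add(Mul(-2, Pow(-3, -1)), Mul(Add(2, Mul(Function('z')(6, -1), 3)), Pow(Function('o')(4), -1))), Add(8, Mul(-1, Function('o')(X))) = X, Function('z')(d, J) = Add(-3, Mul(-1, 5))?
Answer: Rational(4171, 6) ≈ 695.17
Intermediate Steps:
Function('z')(d, J) = -8 (Function('z')(d, J) = Add(-3, -5) = -8)
Function('o')(X) = Add(8, Mul(-1, X))
j = Rational(-29, 6) (j = Add(Mul(-2, Pow(-3, -1)), Mul(Add(2, Mul(-8, 3)), Pow(Add(8, Mul(-1, 4)), -1))) = Add(Mul(-2, Rational(-1, 3)), Mul(Add(2, -24), Pow(Add(8, -4), -1))) = Add(Rational(2, 3), Mul(-22, Pow(4, -1))) = Add(Rational(2, 3), Mul(-22, Rational(1, 4))) = Add(Rational(2, 3), Rational(-11, 2)) = Rational(-29, 6) ≈ -4.8333)
v = 7 (v = Add(28, -21) = 7)
Function('l')(L, O) = Rational(-29, 6)
Add(Function('l')(10, 3), Mul(100, v)) = Add(Rational(-29, 6), Mul(100, 7)) = Add(Rational(-29, 6), 700) = Rational(4171, 6)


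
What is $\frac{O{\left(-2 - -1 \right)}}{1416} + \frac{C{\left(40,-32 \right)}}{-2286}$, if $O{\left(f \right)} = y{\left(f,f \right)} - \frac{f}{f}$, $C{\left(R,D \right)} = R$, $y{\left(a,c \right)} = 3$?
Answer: $- \frac{4339}{269748} \approx -0.016085$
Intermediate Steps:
$O{\left(f \right)} = 2$ ($O{\left(f \right)} = 3 - \frac{f}{f} = 3 - 1 = 2$)
$\frac{O{\left(-2 - -1 \right)}}{1416} + \frac{C{\left(40,-32 \right)}}{-2286} = \frac{2}{1416} + \frac{40}{-2286} = 2 \cdot \frac{1}{1416} + 40 \left(- \frac{1}{2286}\right) = \frac{1}{708} - \frac{20}{1143} = - \frac{4339}{269748}$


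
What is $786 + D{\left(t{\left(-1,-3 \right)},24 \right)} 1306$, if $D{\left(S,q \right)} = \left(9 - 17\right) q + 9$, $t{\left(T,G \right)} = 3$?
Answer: $-238212$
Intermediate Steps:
$D{\left(S,q \right)} = 9 - 8 q$ ($D{\left(S,q \right)} = - 8 q + 9 = 9 - 8 q$)
$786 + D{\left(t{\left(-1,-3 \right)},24 \right)} 1306 = 786 + \left(9 - 192\right) 1306 = 786 - 238998 = -238212$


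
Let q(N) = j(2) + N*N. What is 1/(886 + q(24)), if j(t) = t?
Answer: 1/1464 ≈ 0.00068306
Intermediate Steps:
q(N) = 2 + N² (q(N) = 2 + N*N = 2 + N²)
1/(886 + q(24)) = 1/(886 + (2 + 24²)) = 1/(886 + (2 + 576)) = 1/(886 + 578) = 1/1464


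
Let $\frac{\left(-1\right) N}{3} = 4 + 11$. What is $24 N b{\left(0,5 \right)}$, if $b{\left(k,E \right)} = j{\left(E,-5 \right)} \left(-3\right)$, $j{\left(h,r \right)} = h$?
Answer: $16200$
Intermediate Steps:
$b{\left(k,E \right)} = - 3 E$ ($b{\left(k,E \right)} = E \left(-3\right) = - 3 E$)
$N = -45$ ($N = - 3 \left(4 + 11\right) = \left(-3\right) 15 = -45$)
$24 N b{\left(0,5 \right)} = 24 \left(-45\right) \left(\left(-3\right) 5\right) = \left(-1080\right) \left(-15\right) = 16200$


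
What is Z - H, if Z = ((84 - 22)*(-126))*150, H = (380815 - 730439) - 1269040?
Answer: 446864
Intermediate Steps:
H = -1618664 (H = -349624 - 1269040 = -1618664)
Z = -1171800 (Z = (62*(-126))*150 = -7812*150 = -1171800)
Z - H = -1171800 - 1*(-1618664) = -1171800 + 1618664 = 446864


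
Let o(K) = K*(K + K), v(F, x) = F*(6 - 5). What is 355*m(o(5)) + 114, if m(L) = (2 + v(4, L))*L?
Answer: 106614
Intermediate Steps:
v(F, x) = F (v(F, x) = F*1 = F)
o(K) = 2*K² (o(K) = K*(2*K) = 2*K²)
m(L) = 6*L (m(L) = (2 + 4)*L = 6*L)
355*m(o(5)) + 114 = 355*(6*(2*5²)) + 114 = 355*(6*(2*25)) + 114 = 355*(6*50) + 114 = 355*300 + 114 = 106500 + 114 = 106614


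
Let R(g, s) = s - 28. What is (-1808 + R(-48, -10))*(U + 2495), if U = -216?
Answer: -4207034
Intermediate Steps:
R(g, s) = -28 + s
(-1808 + R(-48, -10))*(U + 2495) = (-1808 + (-28 - 10))*(-216 + 2495) = (-1808 - 38)*2279 = -1846*2279 = -4207034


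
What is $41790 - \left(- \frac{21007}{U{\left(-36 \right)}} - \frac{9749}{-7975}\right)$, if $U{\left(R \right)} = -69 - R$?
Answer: $\frac{984566428}{23925} \approx 41152.0$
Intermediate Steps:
$41790 - \left(- \frac{21007}{U{\left(-36 \right)}} - \frac{9749}{-7975}\right) = 41790 - \left(- \frac{21007}{-69 - -36} - \frac{9749}{-7975}\right) = 41790 - \left(- \frac{21007}{-69 + 36} - - \frac{9749}{7975}\right) = 41790 - \left(- \frac{21007}{-33} + \frac{9749}{7975}\right) = 41790 - \left(\left(-21007\right) \left(- \frac{1}{33}\right) + \frac{9749}{7975}\right) = 41790 - \left(\frac{21007}{33} + \frac{9749}{7975}\right) = 41790 - \frac{15259322}{23925} = \frac{984566428}{23925}$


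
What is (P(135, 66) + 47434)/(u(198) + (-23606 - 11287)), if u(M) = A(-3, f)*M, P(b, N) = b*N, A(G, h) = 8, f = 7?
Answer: -56344/33309 ≈ -1.6916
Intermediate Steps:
P(b, N) = N*b
u(M) = 8*M
(P(135, 66) + 47434)/(u(198) + (-23606 - 11287)) = (66*135 + 47434)/(8*198 + (-23606 - 11287)) = (8910 + 47434)/(1584 - 34893) = 56344/(-33309) = 56344*(-1/33309) = -56344/33309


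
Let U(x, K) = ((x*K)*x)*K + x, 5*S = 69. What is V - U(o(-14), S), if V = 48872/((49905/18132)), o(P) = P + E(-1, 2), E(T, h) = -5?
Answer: -4239692602/83175 ≈ -50973.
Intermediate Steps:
S = 69/5 (S = (⅕)*69 = 69/5 ≈ 13.800)
o(P) = -5 + P (o(P) = P - 5 = -5 + P)
U(x, K) = x + K²*x² (U(x, K) = ((K*x)*x)*K + x = (K*x²)*K + x = K²*x² + x = x + K²*x²)
V = 295382368/16635 (V = 48872/((49905*(1/18132))) = 48872/(16635/6044) = 48872*(6044/16635) = 295382368/16635 ≈ 17757.)
V - U(o(-14), S) = 295382368/16635 - (-5 - 14)*(1 + (-5 - 14)*(69/5)²) = 295382368/16635 - (-19)*(1 - 19*4761/25) = 295382368/16635 - (-19)*(1 - 90459/25) = 295382368/16635 - (-19)*(-90434)/25 = 295382368/16635 - 1*1718246/25 = 295382368/16635 - 1718246/25 = -4239692602/83175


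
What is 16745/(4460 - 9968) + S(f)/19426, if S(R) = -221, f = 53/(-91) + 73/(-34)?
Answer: -9603107/3147012 ≈ -3.0515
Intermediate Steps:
f = -8445/3094 (f = 53*(-1/91) + 73*(-1/34) = -53/91 - 73/34 = -8445/3094 ≈ -2.7295)
16745/(4460 - 9968) + S(f)/19426 = 16745/(4460 - 9968) - 221/19426 = 16745/(-5508) - 221*1/19426 = 16745*(-1/5508) - 221/19426 = -985/324 - 221/19426 = -9603107/3147012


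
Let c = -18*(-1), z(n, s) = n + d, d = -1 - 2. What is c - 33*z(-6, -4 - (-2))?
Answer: 315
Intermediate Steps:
d = -3
z(n, s) = -3 + n (z(n, s) = n - 3 = -3 + n)
c = 18
c - 33*z(-6, -4 - (-2)) = 18 - 33*(-3 - 6) = 18 - 33*(-9) = 18 + 297 = 315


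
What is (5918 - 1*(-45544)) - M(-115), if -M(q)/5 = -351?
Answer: 49707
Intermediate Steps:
M(q) = 1755 (M(q) = -5*(-351) = 1755)
(5918 - 1*(-45544)) - M(-115) = (5918 - 1*(-45544)) - 1*1755 = (5918 + 45544) - 1755 = 51462 - 1755 = 49707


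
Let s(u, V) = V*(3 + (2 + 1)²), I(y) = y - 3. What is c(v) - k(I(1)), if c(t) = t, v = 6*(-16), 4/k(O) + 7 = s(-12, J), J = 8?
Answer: -8548/89 ≈ -96.045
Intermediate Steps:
I(y) = -3 + y
s(u, V) = 12*V (s(u, V) = V*(3 + 3²) = V*(3 + 9) = V*12 = 12*V)
k(O) = 4/89 (k(O) = 4/(-7 + 12*8) = 4/(-7 + 96) = 4/89)
v = -96
c(v) - k(I(1)) = -96 - 1*4/89 = -96 - 4/89 = -8548/89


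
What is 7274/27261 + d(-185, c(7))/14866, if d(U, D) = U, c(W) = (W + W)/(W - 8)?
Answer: 103091999/405262026 ≈ 0.25438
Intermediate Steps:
c(W) = 2*W/(-8 + W) (c(W) = (2*W)/(-8 + W) = 2*W/(-8 + W))
7274/27261 + d(-185, c(7))/14866 = 7274/27261 - 185/14866 = 103091999/405262026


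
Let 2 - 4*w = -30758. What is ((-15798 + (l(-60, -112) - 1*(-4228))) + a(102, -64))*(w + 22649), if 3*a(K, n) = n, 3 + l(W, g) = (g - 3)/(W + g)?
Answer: -60499313403/172 ≈ -3.5174e+8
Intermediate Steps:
l(W, g) = -3 + (-3 + g)/(W + g) (l(W, g) = -3 + (g - 3)/(W + g) = -3 + (-3 + g)/(W + g))
w = 7690 (w = ½ - ¼*(-30758) = ½ + 15379/2 = 7690)
a(K, n) = n/3
((-15798 + (l(-60, -112) - 1*(-4228))) + a(102, -64))*(w + 22649) = ((-15798 + ((-3 - 3*(-60) - 2*(-112))/(-60 - 112) - 1*(-4228))) + (⅓)*(-64))*(7690 + 22649) = ((-15798 + ((-3 + 180 + 224)/(-172) + 4228)) - 64/3)*30339 = ((-15798 + (-1/172*401 + 4228)) - 64/3)*30339 = ((-15798 + (-401/172 + 4228)) - 64/3)*30339 = ((-15798 + 726815/172) - 64/3)*30339 = (-1990441/172 - 64/3)*30339 = -5982331/516*30339 = -60499313403/172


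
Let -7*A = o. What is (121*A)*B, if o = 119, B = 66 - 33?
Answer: -67881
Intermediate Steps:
B = 33
A = -17 (A = -⅐*119 = -17)
(121*A)*B = (121*(-17))*33 = -2057*33 = -67881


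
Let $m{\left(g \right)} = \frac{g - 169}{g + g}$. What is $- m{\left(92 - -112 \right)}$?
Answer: $- \frac{35}{408} \approx -0.085784$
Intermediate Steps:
$m{\left(g \right)} = \frac{-169 + g}{2 g}$
$- m{\left(92 - -112 \right)} = - \frac{-169 + \left(92 - -112\right)}{2 \left(92 - -112\right)} = - \frac{-169 + \left(92 + 112\right)}{2 \left(92 + 112\right)} = - \frac{-169 + 204}{2 \cdot 204} = - \frac{35}{2 \cdot 204} = \left(-1\right) \frac{35}{408} = - \frac{35}{408}$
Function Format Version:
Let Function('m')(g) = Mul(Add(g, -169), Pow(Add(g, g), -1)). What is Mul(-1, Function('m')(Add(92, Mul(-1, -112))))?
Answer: Rational(-35, 408) ≈ -0.085784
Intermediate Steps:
Function('m')(g) = Mul(Rational(1, 2), Pow(g, -1), Add(-169, g)) (Function('m')(g) = Mul(Add(-169, g), Pow(Mul(2, g), -1)) = Mul(Add(-169, g), Mul(Rational(1, 2), Pow(g, -1))) = Mul(Rational(1, 2), Pow(g, -1), Add(-169, g)))
Mul(-1, Function('m')(Add(92, Mul(-1, -112)))) = Mul(-1, Mul(Rational(1, 2), Pow(Add(92, Mul(-1, -112)), -1), Add(-169, Add(92, Mul(-1, -112))))) = Mul(-1, Mul(Rational(1, 2), Pow(Add(92, 112), -1), Add(-169, Add(92, 112)))) = Mul(-1, Mul(Rational(1, 2), Pow(204, -1), Add(-169, 204))) = Mul(-1, Mul(Rational(1, 2), Rational(1, 204), 35)) = Mul(-1, Rational(35, 408)) = Rational(-35, 408)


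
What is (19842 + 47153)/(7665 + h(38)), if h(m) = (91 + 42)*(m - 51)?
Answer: 66995/5936 ≈ 11.286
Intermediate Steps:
h(m) = -6783 + 133*m (h(m) = 133*(-51 + m) = -6783 + 133*m)
(19842 + 47153)/(7665 + h(38)) = (19842 + 47153)/(7665 + (-6783 + 133*38)) = 66995/(7665 + (-6783 + 5054)) = 66995/(7665 - 1729) = 66995/5936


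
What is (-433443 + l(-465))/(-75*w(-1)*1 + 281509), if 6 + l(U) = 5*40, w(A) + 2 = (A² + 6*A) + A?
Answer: -433249/282109 ≈ -1.5357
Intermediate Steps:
w(A) = -2 + A² + 7*A (w(A) = -2 + ((A² + 6*A) + A) = -2 + (A² + 7*A) = -2 + A² + 7*A)
l(U) = 194 (l(U) = -6 + 5*40 = -6 + 200 = 194)
(-433443 + l(-465))/(-75*w(-1)*1 + 281509) = (-433443 + 194)/(-75*(-2 + (-1)² + 7*(-1))*1 + 281509) = -433249/(-75*(-2 + 1 - 7)*1 + 281509) = -433249/(-75*(-8)*1 + 281509) = -433249/(600*1 + 281509) = -433249/(600 + 281509) = -433249/282109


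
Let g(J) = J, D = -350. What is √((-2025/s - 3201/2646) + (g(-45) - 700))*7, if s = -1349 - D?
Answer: I*√1797138766/222 ≈ 190.96*I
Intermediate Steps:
s = -999 (s = -1349 - 1*(-350) = -1349 + 350 = -999)
√((-2025/s - 3201/2646) + (g(-45) - 700))*7 = √((-2025/(-999) - 3201/2646) + (-45 - 700))*7 = √((-2025*(-1/999) - 3201*1/2646) - 745)*7 = √((75/37 - 1067/882) - 745)*7 = √(26671/32634 - 745)*7 = √(-24285659/32634)*7 = (I*√1797138766/1554)*7 = I*√1797138766/222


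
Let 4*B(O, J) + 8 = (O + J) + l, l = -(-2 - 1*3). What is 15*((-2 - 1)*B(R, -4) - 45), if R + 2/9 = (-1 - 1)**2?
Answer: -2555/4 ≈ -638.75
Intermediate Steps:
l = 5 (l = -(-2 - 3) = -1*(-5) = 5)
R = 34/9 (R = -2/9 + (-1 - 1)**2 = -2/9 + (-2)**2 = -2/9 + 4 = 34/9 ≈ 3.7778)
B(O, J) = -3/4 + J/4 + O/4 (B(O, J) = -2 + ((O + J) + 5)/4 = -2 + ((J + O) + 5)/4 = -2 + (5 + J + O)/4 = -2 + (5/4 + J/4 + O/4) = -3/4 + J/4 + O/4)
15*((-2 - 1)*B(R, -4) - 45) = 15*((-2 - 1)*(-3/4 + (1/4)*(-4) + (1/4)*(34/9)) - 45) = 15*(-3*(-3/4 - 1 + 17/18) - 45) = 15*(-3*(-29/36) - 45) = 15*(29/12 - 45) = 15*(-511/12) = -2555/4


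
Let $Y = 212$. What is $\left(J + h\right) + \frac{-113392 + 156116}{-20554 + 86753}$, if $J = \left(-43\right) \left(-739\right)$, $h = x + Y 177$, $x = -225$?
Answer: $\frac{4572804848}{66199} \approx 69077.0$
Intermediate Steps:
$h = 37299$ ($h = -225 + 212 \cdot 177 = -225 + 37524 = 37299$)
$J = 31777$
$\left(J + h\right) + \frac{-113392 + 156116}{-20554 + 86753} = \left(31777 + 37299\right) + \frac{-113392 + 156116}{-20554 + 86753} = 69076 + \frac{42724}{66199} = \frac{4572804848}{66199}$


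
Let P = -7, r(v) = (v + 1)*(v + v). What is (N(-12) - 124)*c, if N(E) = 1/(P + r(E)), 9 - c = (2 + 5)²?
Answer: 1274680/257 ≈ 4959.8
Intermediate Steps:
c = -40 (c = 9 - (2 + 5)² = 9 - 1*7² = 9 - 1*49 = 9 - 49 = -40)
r(v) = 2*v*(1 + v) (r(v) = (1 + v)*(2*v) = 2*v*(1 + v))
N(E) = 1/(-7 + 2*E*(1 + E))
(N(-12) - 124)*c = (1/(-7 + 2*(-12)*(1 - 12)) - 124)*(-40) = (1/(-7 + 2*(-12)*(-11)) - 124)*(-40) = (1/(-7 + 264) - 124)*(-40) = (1/257 - 124)*(-40) = -31867/257*(-40) = 1274680/257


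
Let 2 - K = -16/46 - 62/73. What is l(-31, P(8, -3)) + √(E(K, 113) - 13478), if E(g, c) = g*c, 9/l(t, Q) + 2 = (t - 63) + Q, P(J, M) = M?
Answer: -1/11 + I*√36976580062/1679 ≈ -0.090909 + 114.53*I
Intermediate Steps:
K = 5368/1679 (K = 2 - (-16/46 - 62/73) = 2 - (-16*1/46 - 62*1/73) = 2 - (-8/23 - 62/73) = 2 - 1*(-2010/1679) = 2 + 2010/1679 = 5368/1679 ≈ 3.1971)
l(t, Q) = 9/(-65 + Q + t) (l(t, Q) = 9/(-2 + ((t - 63) + Q)) = 9/(-2 + ((-63 + t) + Q)) = 9/(-2 + (-63 + Q + t)) = 9/(-65 + Q + t))
E(g, c) = c*g
l(-31, P(8, -3)) + √(E(K, 113) - 13478) = 9/(-65 - 3 - 31) + √(113*(5368/1679) - 13478) = 9/(-99) + √(606584/1679 - 13478) = 9*(-1/99) + √(-22022978/1679) = -1/11 + I*√36976580062/1679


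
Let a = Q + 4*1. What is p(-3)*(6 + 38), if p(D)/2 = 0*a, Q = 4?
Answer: 0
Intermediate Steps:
a = 8 (a = 4 + 4*1 = 4 + 4 = 8)
p(D) = 0 (p(D) = 2*(0*8) = 2*0 = 0)
p(-3)*(6 + 38) = 0*(6 + 38) = 0*44 = 0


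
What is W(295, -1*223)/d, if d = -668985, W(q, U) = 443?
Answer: -443/668985 ≈ -0.00066220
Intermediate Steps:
W(295, -1*223)/d = 443/(-668985) = 443*(-1/668985) = -443/668985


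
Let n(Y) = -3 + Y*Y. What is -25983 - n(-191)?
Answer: -62461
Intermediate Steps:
n(Y) = -3 + Y²
-25983 - n(-191) = -25983 - (-3 + (-191)²) = -25983 - (-3 + 36481) = -25983 - 1*36478 = -25983 - 36478 = -62461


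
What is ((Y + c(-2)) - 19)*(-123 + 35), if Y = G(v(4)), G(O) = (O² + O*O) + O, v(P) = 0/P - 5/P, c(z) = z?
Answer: 1683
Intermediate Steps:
v(P) = -5/P (v(P) = 0 - 5/P = -5/P)
G(O) = O + 2*O² (G(O) = (O² + O²) + O = 2*O² + O = O + 2*O²)
Y = 15/8 (Y = (-5/4)*(1 + 2*(-5/4)) = (-5*¼)*(1 + 2*(-5*¼)) = -5*(1 + 2*(-5/4))/4 = -5*(1 - 5/2)/4 = -5/4*(-3/2) = 15/8 ≈ 1.8750)
((Y + c(-2)) - 19)*(-123 + 35) = ((15/8 - 2) - 19)*(-123 + 35) = (-⅛ - 19)*(-88) = -153/8*(-88) = 1683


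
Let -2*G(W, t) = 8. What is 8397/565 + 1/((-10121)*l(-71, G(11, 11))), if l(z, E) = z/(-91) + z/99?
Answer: 48266978931/3248031320 ≈ 14.860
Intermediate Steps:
G(W, t) = -4 (G(W, t) = -½*8 = -4)
l(z, E) = -8*z/9009 (l(z, E) = z*(-1/91) + z*(1/99) = -z/91 + z/99 = -8*z/9009)
8397/565 + 1/((-10121)*l(-71, G(11, 11))) = 8397/565 + 1/((-10121)*((-8/9009*(-71)))) = 8397*(1/565) - 1/(10121*568/9009) = 8397/565 - 1/10121*9009/568 = 8397/565 - 9009/5748728 = 48266978931/3248031320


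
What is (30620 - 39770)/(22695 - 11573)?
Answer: -4575/5561 ≈ -0.82269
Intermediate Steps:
(30620 - 39770)/(22695 - 11573) = -9150/11122 = -9150*1/11122 = -4575/5561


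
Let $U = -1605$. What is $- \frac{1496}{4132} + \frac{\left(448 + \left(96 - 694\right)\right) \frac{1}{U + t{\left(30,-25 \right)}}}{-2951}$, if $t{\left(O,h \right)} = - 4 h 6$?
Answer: $- \frac{73956488}{204241661} \approx -0.3621$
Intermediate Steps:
$t{\left(O,h \right)} = - 24 h$
$- \frac{1496}{4132} + \frac{\left(448 + \left(96 - 694\right)\right) \frac{1}{U + t{\left(30,-25 \right)}}}{-2951} = - \frac{1496}{4132} + \frac{\left(448 + \left(96 - 694\right)\right) \frac{1}{-1605 - -600}}{-2951} = \left(-1496\right) \frac{1}{4132} + \frac{448 - 598}{-1605 + 600} \left(- \frac{1}{2951}\right) = - \frac{374}{1033} + - \frac{150}{-1005} \left(- \frac{1}{2951}\right) = - \frac{374}{1033} + \left(-150\right) \left(- \frac{1}{1005}\right) \left(- \frac{1}{2951}\right) = - \frac{374}{1033} + \frac{10}{67} \left(- \frac{1}{2951}\right) = - \frac{374}{1033} - \frac{10}{197717} = - \frac{73956488}{204241661}$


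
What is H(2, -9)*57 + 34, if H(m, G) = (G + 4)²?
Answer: 1459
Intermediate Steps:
H(m, G) = (4 + G)²
H(2, -9)*57 + 34 = (4 - 9)²*57 + 34 = (-5)²*57 + 34 = 25*57 + 34 = 1425 + 34 = 1459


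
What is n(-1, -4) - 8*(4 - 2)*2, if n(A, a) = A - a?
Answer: -29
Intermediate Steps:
n(-1, -4) - 8*(4 - 2)*2 = (-1 - 1*(-4)) - 8*(4 - 2)*2 = (-1 + 4) - 16*2 = 3 - 8*4 = 3 - 32 = -29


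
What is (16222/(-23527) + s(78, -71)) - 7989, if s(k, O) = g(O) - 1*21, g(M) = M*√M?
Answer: -188467492/23527 - 71*I*√71 ≈ -8010.7 - 598.26*I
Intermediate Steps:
g(M) = M^(3/2)
s(k, O) = -21 + O^(3/2) (s(k, O) = O^(3/2) - 1*21 = O^(3/2) - 21 = -21 + O^(3/2))
(16222/(-23527) + s(78, -71)) - 7989 = (16222/(-23527) + (-21 + (-71)^(3/2))) - 7989 = (16222*(-1/23527) + (-21 - 71*I*√71)) - 7989 = (-16222/23527 + (-21 - 71*I*√71)) - 7989 = (-510289/23527 - 71*I*√71) - 7989 = -188467492/23527 - 71*I*√71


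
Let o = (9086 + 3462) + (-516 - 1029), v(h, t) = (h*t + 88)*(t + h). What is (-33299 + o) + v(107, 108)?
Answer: 2481164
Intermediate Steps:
v(h, t) = (88 + h*t)*(h + t)
o = 11003 (o = 12548 - 1545 = 11003)
(-33299 + o) + v(107, 108) = (-33299 + 11003) + (88*107 + 88*108 + 107*108**2 + 108*107**2) = -22296 + (9416 + 9504 + 107*11664 + 108*11449) = -22296 + (9416 + 9504 + 1248048 + 1236492) = -22296 + 2503460 = 2481164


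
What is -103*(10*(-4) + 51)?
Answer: -1133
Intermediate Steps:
-103*(10*(-4) + 51) = -103*(-40 + 51) = -103*11 = -1133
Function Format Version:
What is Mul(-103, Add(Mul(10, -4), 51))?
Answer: -1133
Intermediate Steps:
Mul(-103, Add(Mul(10, -4), 51)) = Mul(-103, Add(-40, 51)) = Mul(-103, 11) = -1133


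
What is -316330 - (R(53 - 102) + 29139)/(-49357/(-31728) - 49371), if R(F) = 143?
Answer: -495496399867934/1566393731 ≈ -3.1633e+5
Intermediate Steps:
-316330 - (R(53 - 102) + 29139)/(-49357/(-31728) - 49371) = -316330 - (143 + 29139)/(-49357/(-31728) - 49371) = -316330 - 29282/(-49357*(-1/31728) - 49371) = -316330 - 29282/(49357/31728 - 49371) = -316330 - 29282/(-1566393731/31728) = -316330 - 29282*(-31728)/1566393731 = -316330 - 1*(-929059296/1566393731) = -316330 + 929059296/1566393731 = -495496399867934/1566393731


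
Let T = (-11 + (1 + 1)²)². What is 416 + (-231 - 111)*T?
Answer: -16342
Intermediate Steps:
T = 49 (T = (-11 + 2²)² = (-11 + 4)² = (-7)² = 49)
416 + (-231 - 111)*T = 416 + (-231 - 111)*49 = 416 - 342*49 = 416 - 16758 = -16342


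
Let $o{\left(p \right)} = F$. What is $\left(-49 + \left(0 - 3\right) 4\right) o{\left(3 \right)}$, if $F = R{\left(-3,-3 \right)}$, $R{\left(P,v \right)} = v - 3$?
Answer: $366$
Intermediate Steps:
$R{\left(P,v \right)} = -3 + v$ ($R{\left(P,v \right)} = v - 3 = -3 + v$)
$F = -6$ ($F = -3 - 3 = -6$)
$o{\left(p \right)} = -6$
$\left(-49 + \left(0 - 3\right) 4\right) o{\left(3 \right)} = \left(-49 + \left(0 - 3\right) 4\right) \left(-6\right) = \left(-49 - 12\right) \left(-6\right) = \left(-61\right) \left(-6\right) = 366$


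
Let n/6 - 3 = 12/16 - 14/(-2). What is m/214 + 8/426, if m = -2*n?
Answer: -26621/45582 ≈ -0.58402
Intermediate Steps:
n = 129/2 (n = 18 + 6*(12/16 - 14/(-2)) = 18 + 6*(12*(1/16) - 14*(-1/2)) = 18 + 6*(3/4 + 7) = 18 + 6*(31/4) = 18 + 93/2 = 129/2 ≈ 64.500)
m = -129 (m = -2*129/2 = -129)
m/214 + 8/426 = -129/214 + 8/426 = -129*1/214 + 8*(1/426) = -129/214 + 4/213 = -26621/45582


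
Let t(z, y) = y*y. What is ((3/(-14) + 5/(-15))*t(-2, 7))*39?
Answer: -2093/2 ≈ -1046.5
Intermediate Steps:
t(z, y) = y²
((3/(-14) + 5/(-15))*t(-2, 7))*39 = ((3/(-14) + 5/(-15))*7²)*39 = ((3*(-1/14) + 5*(-1/15))*49)*39 = ((-3/14 - ⅓)*49)*39 = -23/42*49*39 = -161/6*39 = -2093/2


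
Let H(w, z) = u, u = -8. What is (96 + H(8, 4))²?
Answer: 7744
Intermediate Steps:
H(w, z) = -8
(96 + H(8, 4))² = (96 - 8)² = 88² = 7744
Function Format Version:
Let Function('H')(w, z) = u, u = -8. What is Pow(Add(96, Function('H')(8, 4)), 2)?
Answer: 7744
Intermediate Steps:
Function('H')(w, z) = -8
Pow(Add(96, Function('H')(8, 4)), 2) = Pow(Add(96, -8), 2) = Pow(88, 2) = 7744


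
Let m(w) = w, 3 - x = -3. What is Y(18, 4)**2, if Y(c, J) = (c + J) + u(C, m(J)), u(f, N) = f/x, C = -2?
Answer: 4225/9 ≈ 469.44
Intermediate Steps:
x = 6 (x = 3 - 1*(-3) = 3 + 3 = 6)
u(f, N) = f/6
Y(c, J) = -1/3 + J + c (Y(c, J) = (c + J) + (1/6)*(-2) = (J + c) - 1/3 = -1/3 + J + c)
Y(18, 4)**2 = (-1/3 + 4 + 18)**2 = (65/3)**2 = 4225/9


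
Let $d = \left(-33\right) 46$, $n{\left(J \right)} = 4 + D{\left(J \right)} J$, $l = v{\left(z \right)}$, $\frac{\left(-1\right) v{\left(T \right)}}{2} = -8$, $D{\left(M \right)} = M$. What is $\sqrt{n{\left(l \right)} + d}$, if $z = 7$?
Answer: $i \sqrt{1258} \approx 35.468 i$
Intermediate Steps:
$v{\left(T \right)} = 16$ ($v{\left(T \right)} = \left(-2\right) \left(-8\right) = 16$)
$l = 16$
$n{\left(J \right)} = 4 + J^{2}$ ($n{\left(J \right)} = 4 + J J = 4 + J^{2}$)
$d = -1518$
$\sqrt{n{\left(l \right)} + d} = \sqrt{\left(4 + 16^{2}\right) - 1518} = \sqrt{\left(4 + 256\right) - 1518} = \sqrt{260 - 1518} = \sqrt{-1258} = i \sqrt{1258}$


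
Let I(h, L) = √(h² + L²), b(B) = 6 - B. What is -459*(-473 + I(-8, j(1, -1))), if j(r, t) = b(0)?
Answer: 212517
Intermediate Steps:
j(r, t) = 6 (j(r, t) = 6 - 1*0 = 6 + 0 = 6)
I(h, L) = √(L² + h²)
-459*(-473 + I(-8, j(1, -1))) = -459*(-473 + √(6² + (-8)²)) = -459*(-473 + √(36 + 64)) = -459*(-473 + √100) = -459*(-473 + 10) = -459*(-463) = 212517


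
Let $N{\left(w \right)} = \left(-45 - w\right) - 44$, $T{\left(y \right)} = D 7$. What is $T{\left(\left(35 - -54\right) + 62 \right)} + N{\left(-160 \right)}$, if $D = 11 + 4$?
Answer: $176$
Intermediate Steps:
$D = 15$
$T{\left(y \right)} = 105$ ($T{\left(y \right)} = 15 \cdot 7 = 105$)
$N{\left(w \right)} = -89 - w$
$T{\left(\left(35 - -54\right) + 62 \right)} + N{\left(-160 \right)} = 105 - -71 = 105 + \left(-89 + 160\right) = 105 + 71 = 176$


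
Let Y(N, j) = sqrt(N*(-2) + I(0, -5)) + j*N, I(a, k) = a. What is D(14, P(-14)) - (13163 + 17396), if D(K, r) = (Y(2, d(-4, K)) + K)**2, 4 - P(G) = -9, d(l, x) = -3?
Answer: -30499 + 32*I ≈ -30499.0 + 32.0*I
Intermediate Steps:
P(G) = 13 (P(G) = 4 - 1*(-9) = 4 + 9 = 13)
Y(N, j) = N*j + sqrt(2)*sqrt(-N) (Y(N, j) = sqrt(N*(-2) + 0) + j*N = sqrt(-2*N + 0) + N*j = sqrt(-2*N) + N*j = sqrt(2)*sqrt(-N) + N*j = N*j + sqrt(2)*sqrt(-N))
D(K, r) = (-6 + K + 2*I)**2 (D(K, r) = ((2*(-3) + sqrt(2)*sqrt(-1*2)) + K)**2 = ((-6 + sqrt(2)*sqrt(-2)) + K)**2 = ((-6 + sqrt(2)*(I*sqrt(2))) + K)**2 = ((-6 + 2*I) + K)**2 = (-6 + K + 2*I)**2)
D(14, P(-14)) - (13163 + 17396) = (-6 + 14 + 2*I)**2 - (13163 + 17396) = (8 + 2*I)**2 - 1*30559 = (8 + 2*I)**2 - 30559 = -30559 + (8 + 2*I)**2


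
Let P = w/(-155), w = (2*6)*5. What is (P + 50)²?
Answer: 2365444/961 ≈ 2461.4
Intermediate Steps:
w = 60 (w = 12*5 = 60)
P = -12/31 (P = 60/(-155) = 60*(-1/155) = -12/31 ≈ -0.38710)
(P + 50)² = (-12/31 + 50)² = (1538/31)² = 2365444/961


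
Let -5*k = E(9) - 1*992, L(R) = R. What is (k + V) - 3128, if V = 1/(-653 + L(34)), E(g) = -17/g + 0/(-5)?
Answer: -16318706/5571 ≈ -2929.2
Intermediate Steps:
E(g) = -17/g (E(g) = -17/g + 0*(-1/5) = -17/g + 0 = -17/g)
k = 1789/9 (k = -(-17/9 - 1*992)/5 = -(-17*1/9 - 992)/5 = -(-17/9 - 992)/5 = -1/5*(-8945/9) = 1789/9 ≈ 198.78)
V = -1/619 (V = 1/(-653 + 34) = 1/(-619) = -1/619 ≈ -0.0016155)
(k + V) - 3128 = (1789/9 - 1/619) - 3128 = 1107382/5571 - 3128 = -16318706/5571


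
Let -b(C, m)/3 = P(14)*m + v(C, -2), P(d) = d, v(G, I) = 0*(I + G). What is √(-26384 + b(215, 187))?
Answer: I*√34238 ≈ 185.04*I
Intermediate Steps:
v(G, I) = 0 (v(G, I) = 0*(G + I) = 0)
b(C, m) = -42*m (b(C, m) = -3*(14*m + 0) = -42*m)
√(-26384 + b(215, 187)) = √(-26384 - 42*187) = √(-26384 - 7854) = √(-34238) = I*√34238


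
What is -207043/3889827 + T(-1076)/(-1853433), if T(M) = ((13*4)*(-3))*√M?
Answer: -207043/3889827 + 104*I*√269/617811 ≈ -0.053227 + 0.0027609*I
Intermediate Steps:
T(M) = -156*√M (T(M) = (52*(-3))*√M = -156*√M)
-207043/3889827 + T(-1076)/(-1853433) = -207043/3889827 - 312*I*√269/(-1853433) = -207043*1/3889827 - 312*I*√269*(-1/1853433) = -207043/3889827 - 312*I*√269*(-1/1853433) = -207043/3889827 + 104*I*√269/617811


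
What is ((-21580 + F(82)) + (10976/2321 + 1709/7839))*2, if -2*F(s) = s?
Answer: -786578727292/18194319 ≈ -43232.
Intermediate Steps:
F(s) = -s/2
((-21580 + F(82)) + (10976/2321 + 1709/7839))*2 = ((-21580 - ½*82) + (10976/2321 + 1709/7839))*2 = ((-21580 - 41) + (10976*(1/2321) + 1709*(1/7839)))*2 = (-21621 + (10976/2321 + 1709/7839))*2 = (-21621 + 90007453/18194319)*2 = -393289363646/18194319*2 = -786578727292/18194319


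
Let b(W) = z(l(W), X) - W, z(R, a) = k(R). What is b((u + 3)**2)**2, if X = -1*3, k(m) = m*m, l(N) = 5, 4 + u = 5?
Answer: 81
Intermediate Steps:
u = 1 (u = -4 + 5 = 1)
k(m) = m**2
X = -3
z(R, a) = R**2
b(W) = 25 - W (b(W) = 5**2 - W = 25 - W)
b((u + 3)**2)**2 = (25 - (1 + 3)**2)**2 = (25 - 1*4**2)**2 = (25 - 1*16)**2 = (25 - 16)**2 = 9**2 = 81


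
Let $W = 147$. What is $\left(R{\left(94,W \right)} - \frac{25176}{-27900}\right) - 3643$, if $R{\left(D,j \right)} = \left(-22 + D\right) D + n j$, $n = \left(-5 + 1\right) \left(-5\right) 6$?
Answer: $\frac{48280723}{2325} \approx 20766.0$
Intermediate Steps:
$n = 120$ ($n = \left(-4\right) \left(-5\right) 6 = 20 \cdot 6 = 120$)
$R{\left(D,j \right)} = 120 j + D \left(-22 + D\right)$ ($R{\left(D,j \right)} = \left(-22 + D\right) D + 120 j = D \left(-22 + D\right) + 120 j = 120 j + D \left(-22 + D\right)$)
$\left(R{\left(94,W \right)} - \frac{25176}{-27900}\right) - 3643 = \left(\left(94^{2} - 2068 + 120 \cdot 147\right) - \frac{25176}{-27900}\right) - 3643 = \left(\left(8836 - 2068 + 17640\right) - - \frac{2098}{2325}\right) - 3643 = \left(24408 + \frac{2098}{2325}\right) - 3643 = \frac{56750698}{2325} - 3643 = \frac{48280723}{2325}$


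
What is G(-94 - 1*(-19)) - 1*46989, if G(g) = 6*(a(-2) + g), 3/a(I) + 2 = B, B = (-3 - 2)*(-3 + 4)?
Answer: -332091/7 ≈ -47442.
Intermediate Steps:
B = -5 (B = -5*1 = -5)
a(I) = -3/7 (a(I) = 3/(-2 - 5) = 3/(-7) = 3*(-⅐) = -3/7)
G(g) = -18/7 + 6*g (G(g) = 6*(-3/7 + g) = -18/7 + 6*g)
G(-94 - 1*(-19)) - 1*46989 = (-18/7 + 6*(-94 - 1*(-19))) - 1*46989 = (-18/7 + 6*(-94 + 19)) - 46989 = (-18/7 + 6*(-75)) - 46989 = (-18/7 - 450) - 46989 = -3168/7 - 46989 = -332091/7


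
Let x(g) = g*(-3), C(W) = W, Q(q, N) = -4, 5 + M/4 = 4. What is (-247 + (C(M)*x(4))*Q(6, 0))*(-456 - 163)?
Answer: 271741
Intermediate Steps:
M = -4 (M = -20 + 4*4 = -20 + 16 = -4)
x(g) = -3*g
(-247 + (C(M)*x(4))*Q(6, 0))*(-456 - 163) = (-247 - (-12)*4*(-4))*(-456 - 163) = (-247 - 4*(-12)*(-4))*(-619) = (-247 + 48*(-4))*(-619) = (-247 - 192)*(-619) = -439*(-619) = 271741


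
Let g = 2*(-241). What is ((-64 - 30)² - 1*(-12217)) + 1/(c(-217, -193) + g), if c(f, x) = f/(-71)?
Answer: 715907194/34005 ≈ 21053.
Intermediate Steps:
c(f, x) = -f/71 (c(f, x) = f*(-1/71) = -f/71)
g = -482
((-64 - 30)² - 1*(-12217)) + 1/(c(-217, -193) + g) = ((-64 - 30)² - 1*(-12217)) + 1/(-1/71*(-217) - 482) = ((-94)² + 12217) + 1/(217/71 - 482) = (8836 + 12217) + 1/(-34005/71) = 21053 - 71/34005 = 715907194/34005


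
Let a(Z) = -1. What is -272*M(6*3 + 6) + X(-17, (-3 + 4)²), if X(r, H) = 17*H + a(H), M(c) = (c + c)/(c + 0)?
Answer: -528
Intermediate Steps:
M(c) = 2 (M(c) = (2*c)/c = 2)
X(r, H) = -1 + 17*H (X(r, H) = 17*H - 1 = -1 + 17*H)
-272*M(6*3 + 6) + X(-17, (-3 + 4)²) = -272*2 + (-1 + 17*(-3 + 4)²) = -544 + (-1 + 17*1²) = -544 + (-1 + 17*1) = -544 + (-1 + 17) = -544 + 16 = -528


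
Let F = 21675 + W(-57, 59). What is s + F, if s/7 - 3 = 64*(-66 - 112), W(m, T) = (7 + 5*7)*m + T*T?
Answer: -56961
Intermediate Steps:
W(m, T) = T² + 42*m (W(m, T) = (7 + 35)*m + T² = 42*m + T² = T² + 42*m)
s = -79723 (s = 21 + 7*(64*(-66 - 112)) = 21 + 7*(64*(-178)) = 21 + 7*(-11392) = 21 - 79744 = -79723)
F = 22762 (F = 21675 + (59² + 42*(-57)) = 21675 + (3481 - 2394) = 21675 + 1087 = 22762)
s + F = -79723 + 22762 = -56961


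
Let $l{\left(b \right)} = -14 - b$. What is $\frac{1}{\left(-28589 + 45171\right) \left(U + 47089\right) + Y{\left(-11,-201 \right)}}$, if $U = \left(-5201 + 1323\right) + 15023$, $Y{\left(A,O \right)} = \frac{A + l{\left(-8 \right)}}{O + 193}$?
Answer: $\frac{8}{7725089521} \approx 1.0356 \cdot 10^{-9}$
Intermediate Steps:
$Y{\left(A,O \right)} = \frac{-6 + A}{193 + O}$ ($Y{\left(A,O \right)} = \frac{A - 6}{O + 193} = \frac{A + \left(-14 + 8\right)}{193 + O} = \frac{A - 6}{193 + O} = \frac{-6 + A}{193 + O}$)
$U = 11145$ ($U = -3878 + 15023 = 11145$)
$\frac{1}{\left(-28589 + 45171\right) \left(U + 47089\right) + Y{\left(-11,-201 \right)}} = \frac{1}{\left(-28589 + 45171\right) \left(11145 + 47089\right) + \frac{-6 - 11}{193 - 201}} = \frac{1}{16582 \cdot 58234 + \frac{1}{-8} \left(-17\right)} = \frac{1}{965636188 - - \frac{17}{8}} = \frac{1}{965636188 + \frac{17}{8}} = \frac{1}{\frac{7725089521}{8}} = \frac{8}{7725089521}$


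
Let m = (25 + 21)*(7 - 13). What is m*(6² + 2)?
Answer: -10488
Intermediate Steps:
m = -276 (m = 46*(-6) = -276)
m*(6² + 2) = -276*(6² + 2) = -276*(36 + 2) = -276*38 = -10488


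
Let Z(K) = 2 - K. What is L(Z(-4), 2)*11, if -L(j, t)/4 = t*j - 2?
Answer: -440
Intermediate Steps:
L(j, t) = 8 - 4*j*t (L(j, t) = -4*(t*j - 2) = -4*(j*t - 2) = -4*(-2 + j*t) = 8 - 4*j*t)
L(Z(-4), 2)*11 = (8 - 4*(2 - 1*(-4))*2)*11 = (8 - 4*(2 + 4)*2)*11 = (8 - 4*6*2)*11 = (8 - 48)*11 = -40*11 = -440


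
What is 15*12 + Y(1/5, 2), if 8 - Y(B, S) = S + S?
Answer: 184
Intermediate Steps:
Y(B, S) = 8 - 2*S (Y(B, S) = 8 - (S + S) = 8 - 2*S)
15*12 + Y(1/5, 2) = 15*12 + (8 - 2*2) = 180 + (8 - 4) = 180 + 4 = 184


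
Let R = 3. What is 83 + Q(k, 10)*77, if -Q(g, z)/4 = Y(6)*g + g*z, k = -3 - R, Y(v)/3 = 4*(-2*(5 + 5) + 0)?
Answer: -424957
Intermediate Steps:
Y(v) = -240 (Y(v) = 3*(4*(-2*(5 + 5) + 0)) = 3*(4*(-2*10 + 0)) = 3*(4*(-20 + 0)) = 3*(4*(-20)) = 3*(-80) = -240)
k = -6 (k = -3 - 1*3 = -3 - 3 = -6)
Q(g, z) = 960*g - 4*g*z (Q(g, z) = -4*(-240*g + g*z) = 960*g - 4*g*z)
83 + Q(k, 10)*77 = 83 + (4*(-6)*(240 - 1*10))*77 = 83 + (4*(-6)*(240 - 10))*77 = 83 + (4*(-6)*230)*77 = 83 - 5520*77 = 83 - 425040 = -424957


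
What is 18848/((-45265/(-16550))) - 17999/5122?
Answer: 319382654413/46369466 ≈ 6887.8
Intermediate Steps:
18848/((-45265/(-16550))) - 17999/5122 = 18848/((-45265*(-1/16550))) - 17999*1/5122 = 18848/(9053/3310) - 17999/5122 = 18848*(3310/9053) - 17999/5122 = 62386880/9053 - 17999/5122 = 319382654413/46369466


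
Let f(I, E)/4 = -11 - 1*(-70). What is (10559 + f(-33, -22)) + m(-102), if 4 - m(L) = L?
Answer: 10901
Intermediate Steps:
m(L) = 4 - L
f(I, E) = 236 (f(I, E) = 4*(-11 - 1*(-70)) = 4*(-11 + 70) = 4*59 = 236)
(10559 + f(-33, -22)) + m(-102) = (10559 + 236) + (4 - 1*(-102)) = 10795 + (4 + 102) = 10795 + 106 = 10901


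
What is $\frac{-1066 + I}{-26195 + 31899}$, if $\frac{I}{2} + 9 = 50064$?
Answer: $\frac{24761}{1426} \approx 17.364$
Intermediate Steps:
$I = 100110$ ($I = -18 + 2 \cdot 50064 = -18 + 100128 = 100110$)
$\frac{-1066 + I}{-26195 + 31899} = \frac{-1066 + 100110}{-26195 + 31899} = \frac{99044}{5704} = 99044 \cdot \frac{1}{5704} = \frac{24761}{1426}$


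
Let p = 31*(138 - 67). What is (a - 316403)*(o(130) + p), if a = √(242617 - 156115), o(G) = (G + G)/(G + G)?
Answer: -696719406 + 2202*√86502 ≈ -6.9607e+8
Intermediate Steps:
p = 2201 (p = 31*71 = 2201)
o(G) = 1 (o(G) = (2*G)/((2*G)) = (2*G)*(1/(2*G)) = 1)
a = √86502 ≈ 294.11
(a - 316403)*(o(130) + p) = (√86502 - 316403)*(1 + 2201) = (-316403 + √86502)*2202 = -696719406 + 2202*√86502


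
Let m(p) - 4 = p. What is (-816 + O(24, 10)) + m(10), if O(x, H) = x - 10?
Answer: -788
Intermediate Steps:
O(x, H) = -10 + x
m(p) = 4 + p
(-816 + O(24, 10)) + m(10) = (-816 + (-10 + 24)) + (4 + 10) = (-816 + 14) + 14 = -802 + 14 = -788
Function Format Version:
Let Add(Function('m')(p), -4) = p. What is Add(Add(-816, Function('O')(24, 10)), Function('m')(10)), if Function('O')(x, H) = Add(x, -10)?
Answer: -788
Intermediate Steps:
Function('O')(x, H) = Add(-10, x)
Function('m')(p) = Add(4, p)
Add(Add(-816, Function('O')(24, 10)), Function('m')(10)) = Add(Add(-816, Add(-10, 24)), Add(4, 10)) = Add(Add(-816, 14), 14) = Add(-802, 14) = -788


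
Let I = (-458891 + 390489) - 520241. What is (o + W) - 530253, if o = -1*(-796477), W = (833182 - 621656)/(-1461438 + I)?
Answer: 545780552618/2050081 ≈ 2.6622e+5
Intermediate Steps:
I = -588643 (I = -68402 - 520241 = -588643)
W = -211526/2050081 (W = (833182 - 621656)/(-1461438 - 588643) = 211526/(-2050081) = 211526*(-1/2050081) = -211526/2050081 ≈ -0.10318)
o = 796477
(o + W) - 530253 = (796477 - 211526/2050081) - 530253 = 1632842153111/2050081 - 530253 = 545780552618/2050081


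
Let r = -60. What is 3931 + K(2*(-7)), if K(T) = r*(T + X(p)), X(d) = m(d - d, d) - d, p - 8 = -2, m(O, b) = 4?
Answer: 4891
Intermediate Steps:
p = 6 (p = 8 - 2 = 6)
X(d) = 4 - d
K(T) = 120 - 60*T (K(T) = -60*(T + (4 - 1*6)) = -60*(T + (4 - 6)) = -60*(T - 2) = -60*(-2 + T) = 120 - 60*T)
3931 + K(2*(-7)) = 3931 + (120 - 120*(-7)) = 3931 + (120 - 60*(-14)) = 3931 + (120 + 840) = 3931 + 960 = 4891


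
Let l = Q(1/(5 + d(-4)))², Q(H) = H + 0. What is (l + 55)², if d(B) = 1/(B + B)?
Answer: 7008870961/2313441 ≈ 3029.6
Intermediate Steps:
d(B) = 1/(2*B)
Q(H) = H
l = 64/1521 (l = (1/(5 + (½)/(-4)))² = (1/(5 + (½)*(-¼)))² = (1/(5 - ⅛))² = (1/(39/8))² = (8/39)² = 64/1521 ≈ 0.042078)
(l + 55)² = (64/1521 + 55)² = (83719/1521)² = 7008870961/2313441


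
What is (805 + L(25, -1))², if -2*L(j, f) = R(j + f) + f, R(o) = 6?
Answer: 2576025/4 ≈ 6.4401e+5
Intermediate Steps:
L(j, f) = -3 - f/2 (L(j, f) = -(6 + f)/2 = -3 - f/2)
(805 + L(25, -1))² = (805 + (-3 - ½*(-1)))² = (805 + (-3 + ½))² = (805 - 5/2)² = (1605/2)² = 2576025/4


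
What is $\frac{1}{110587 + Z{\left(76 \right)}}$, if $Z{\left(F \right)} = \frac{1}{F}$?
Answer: $\frac{76}{8404613} \approx 9.0426 \cdot 10^{-6}$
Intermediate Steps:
$\frac{1}{110587 + Z{\left(76 \right)}} = \frac{1}{110587 + \frac{1}{76}} = \frac{1}{\frac{8404613}{76}} = \frac{76}{8404613}$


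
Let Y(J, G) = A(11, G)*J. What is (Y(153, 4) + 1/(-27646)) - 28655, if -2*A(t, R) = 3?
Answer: -399270444/13823 ≈ -28885.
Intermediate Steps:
A(t, R) = -3/2 (A(t, R) = -½*3 = -3/2)
Y(J, G) = -3*J/2
(Y(153, 4) + 1/(-27646)) - 28655 = (-3/2*153 + 1/(-27646)) - 28655 = (-459/2 - 1/27646) - 28655 = -3172379/13823 - 28655 = -399270444/13823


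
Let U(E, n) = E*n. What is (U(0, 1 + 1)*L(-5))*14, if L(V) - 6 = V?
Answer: 0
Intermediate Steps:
L(V) = 6 + V
(U(0, 1 + 1)*L(-5))*14 = ((0*(1 + 1))*(6 - 5))*14 = ((0*2)*1)*14 = (0*1)*14 = 0*14 = 0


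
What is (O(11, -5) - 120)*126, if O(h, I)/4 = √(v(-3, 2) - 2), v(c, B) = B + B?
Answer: -15120 + 504*√2 ≈ -14407.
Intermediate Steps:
v(c, B) = 2*B
O(h, I) = 4*√2 (O(h, I) = 4*√(2*2 - 2) = 4*√(4 - 2) = 4*√2)
(O(11, -5) - 120)*126 = (4*√2 - 120)*126 = (-120 + 4*√2)*126 = -15120 + 504*√2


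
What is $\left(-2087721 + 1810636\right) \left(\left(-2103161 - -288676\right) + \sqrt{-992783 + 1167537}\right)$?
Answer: $502766576225 - 277085 \sqrt{174754} \approx 5.0265 \cdot 10^{11}$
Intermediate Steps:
$\left(-2087721 + 1810636\right) \left(\left(-2103161 - -288676\right) + \sqrt{-992783 + 1167537}\right) = - 277085 \left(\left(-2103161 + 288676\right) + \sqrt{174754}\right) = - 277085 \left(-1814485 + \sqrt{174754}\right) = 502766576225 - 277085 \sqrt{174754}$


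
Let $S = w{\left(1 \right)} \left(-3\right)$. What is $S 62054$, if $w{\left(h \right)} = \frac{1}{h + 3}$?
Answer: $- \frac{93081}{2} \approx -46541.0$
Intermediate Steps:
$w{\left(h \right)} = \frac{1}{3 + h}$
$S = - \frac{3}{4}$ ($S = \frac{1}{3 + 1} \left(-3\right) = \frac{1}{4} \left(-3\right) = - \frac{3}{4} \approx -0.75$)
$S 62054 = \left(- \frac{3}{4}\right) 62054 = - \frac{93081}{2}$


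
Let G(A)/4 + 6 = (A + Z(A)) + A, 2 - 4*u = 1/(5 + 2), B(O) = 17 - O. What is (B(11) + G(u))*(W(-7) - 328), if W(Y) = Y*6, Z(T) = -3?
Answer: 68080/7 ≈ 9725.7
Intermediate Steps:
u = 13/28 (u = ½ - 1/(4*(5 + 2)) = ½ - ¼/7 = ½ - ¼*⅐ = ½ - 1/28 = 13/28 ≈ 0.46429)
G(A) = -36 + 8*A (G(A) = -24 + 4*((A - 3) + A) = -24 + 4*((-3 + A) + A) = -24 + 4*(-3 + 2*A) = -24 + (-12 + 8*A) = -36 + 8*A)
W(Y) = 6*Y
(B(11) + G(u))*(W(-7) - 328) = ((17 - 1*11) + (-36 + 8*(13/28)))*(6*(-7) - 328) = ((17 - 11) + (-36 + 26/7))*(-42 - 328) = (6 - 226/7)*(-370) = -184/7*(-370) = 68080/7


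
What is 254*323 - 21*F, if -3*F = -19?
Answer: 81909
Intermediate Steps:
F = 19/3 (F = -⅓*(-19) = 19/3 ≈ 6.3333)
254*323 - 21*F = 254*323 - 21*19/3 = 82042 - 133 = 81909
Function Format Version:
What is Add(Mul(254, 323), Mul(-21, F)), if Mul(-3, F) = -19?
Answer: 81909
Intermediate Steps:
F = Rational(19, 3) (F = Mul(Rational(-1, 3), -19) = Rational(19, 3) ≈ 6.3333)
Add(Mul(254, 323), Mul(-21, F)) = Add(Mul(254, 323), Mul(-21, Rational(19, 3))) = Add(82042, -133) = 81909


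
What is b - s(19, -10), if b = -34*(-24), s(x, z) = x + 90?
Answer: 707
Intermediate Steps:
s(x, z) = 90 + x
b = 816
b - s(19, -10) = 816 - (90 + 19) = 816 - 1*109 = 816 - 109 = 707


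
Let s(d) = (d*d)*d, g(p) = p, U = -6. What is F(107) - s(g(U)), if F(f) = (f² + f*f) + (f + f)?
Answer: 23328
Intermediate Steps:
s(d) = d³ (s(d) = d²*d = d³)
F(f) = 2*f + 2*f² (F(f) = (f² + f²) + 2*f = 2*f² + 2*f = 2*f + 2*f²)
F(107) - s(g(U)) = 2*107*(1 + 107) - 1*(-6)³ = 2*107*108 - 1*(-216) = 23112 + 216 = 23328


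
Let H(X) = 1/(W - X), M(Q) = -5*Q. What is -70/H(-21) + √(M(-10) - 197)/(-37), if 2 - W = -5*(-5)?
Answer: 140 - 7*I*√3/37 ≈ 140.0 - 0.32769*I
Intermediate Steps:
W = -23 (W = 2 - (-5)*(-5) = 2 - 1*25 = 2 - 25 = -23)
H(X) = 1/(-23 - X)
-70/H(-21) + √(M(-10) - 197)/(-37) = -70/((-1/(23 - 21))) + √(-5*(-10) - 197)/(-37) = -70/((-1/2)) + √(50 - 197)*(-1/37) = -70/((-1*½)) + √(-147)*(-1/37) = -70/(-½) + (7*I*√3)*(-1/37) = -70*(-2) - 7*I*√3/37 = 140 - 7*I*√3/37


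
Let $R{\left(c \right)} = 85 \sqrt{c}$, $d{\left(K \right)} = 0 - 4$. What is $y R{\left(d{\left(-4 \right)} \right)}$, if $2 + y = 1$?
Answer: $- 170 i \approx - 170.0 i$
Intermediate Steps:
$d{\left(K \right)} = -4$
$y = -1$ ($y = -2 + 1 = -1$)
$y R{\left(d{\left(-4 \right)} \right)} = - 85 \sqrt{-4} = - 85 \cdot 2 i = - 170 i$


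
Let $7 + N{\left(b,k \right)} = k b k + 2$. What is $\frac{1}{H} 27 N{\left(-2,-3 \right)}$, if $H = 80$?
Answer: $- \frac{621}{80} \approx -7.7625$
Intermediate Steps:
$N{\left(b,k \right)} = -5 + b k^{2}$ ($N{\left(b,k \right)} = -7 + \left(k b k + 2\right) = -7 + \left(b k k + 2\right) = -7 + \left(b k^{2} + 2\right) = -7 + \left(2 + b k^{2}\right) = -5 + b k^{2}$)
$\frac{1}{H} 27 N{\left(-2,-3 \right)} = \frac{1}{80} \cdot 27 \left(-5 - 2 \left(-3\right)^{2}\right) = \frac{1}{80} \cdot 27 \left(-5 - 18\right) = \frac{27 \left(-5 - 18\right)}{80} = \frac{27}{80} \left(-23\right) = - \frac{621}{80}$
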